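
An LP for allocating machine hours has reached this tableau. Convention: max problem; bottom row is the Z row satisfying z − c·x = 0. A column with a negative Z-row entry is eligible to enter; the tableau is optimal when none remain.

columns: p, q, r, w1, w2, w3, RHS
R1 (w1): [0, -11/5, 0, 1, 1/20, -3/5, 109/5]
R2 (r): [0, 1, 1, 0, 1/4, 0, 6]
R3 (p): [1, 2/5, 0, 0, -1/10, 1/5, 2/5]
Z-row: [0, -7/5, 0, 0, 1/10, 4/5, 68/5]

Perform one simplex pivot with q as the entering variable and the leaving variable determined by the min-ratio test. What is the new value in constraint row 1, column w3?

1/2

Ratio test on column q — row 1: entry -11/5 ≤ 0; row 2: 6/1 = 6; row 3: (2/5)/(2/5) = 1. Minimum is 1 at row 3 (p leaves); pivot element 2/5.
Divide row 3 by 2/5; eliminate column q from the other rows.
Row 1 update in column w3: -3/5 − (-11/5)·(1/2) = 1/2.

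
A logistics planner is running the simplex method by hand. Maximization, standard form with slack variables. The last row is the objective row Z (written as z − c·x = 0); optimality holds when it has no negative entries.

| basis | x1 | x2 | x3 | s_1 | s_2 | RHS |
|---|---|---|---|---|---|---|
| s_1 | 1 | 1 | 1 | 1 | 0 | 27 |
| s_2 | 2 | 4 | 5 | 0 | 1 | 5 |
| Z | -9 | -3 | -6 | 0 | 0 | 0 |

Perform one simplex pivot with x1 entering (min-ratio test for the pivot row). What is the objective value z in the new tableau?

Ratio test on column x1 — row 1: 27/1 = 27; row 2: 5/2 = 5/2. Minimum is 5/2 at row 2 (s_2 leaves); pivot element 2.
Pivot on row 2; the Z-row RHS becomes 0 − (-9)·(5/2) = 45/2.

45/2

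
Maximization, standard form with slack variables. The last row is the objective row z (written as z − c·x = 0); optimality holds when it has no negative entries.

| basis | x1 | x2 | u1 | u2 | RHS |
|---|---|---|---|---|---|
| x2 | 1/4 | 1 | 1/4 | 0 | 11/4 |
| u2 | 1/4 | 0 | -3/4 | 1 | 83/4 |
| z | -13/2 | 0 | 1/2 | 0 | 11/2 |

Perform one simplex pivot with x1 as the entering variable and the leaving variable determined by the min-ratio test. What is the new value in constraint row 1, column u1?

Ratio test on column x1 — row 1: (11/4)/(1/4) = 11; row 2: (83/4)/(1/4) = 83. Minimum is 11 at row 1 (x2 leaves); pivot element 1/4.
Divide row 1 by 1/4; eliminate column x1 from the other rows.
In the new row 1, the u1 entry is the old entry divided by the pivot: (1/4)/(1/4) = 1.

1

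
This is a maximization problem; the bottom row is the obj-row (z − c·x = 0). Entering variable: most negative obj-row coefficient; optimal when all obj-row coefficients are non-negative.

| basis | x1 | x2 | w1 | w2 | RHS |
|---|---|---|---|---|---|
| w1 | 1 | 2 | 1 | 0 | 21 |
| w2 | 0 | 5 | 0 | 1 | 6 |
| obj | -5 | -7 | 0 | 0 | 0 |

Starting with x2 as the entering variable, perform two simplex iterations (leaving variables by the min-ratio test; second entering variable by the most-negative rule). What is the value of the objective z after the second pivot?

Ratio test on column x2 — row 1: 21/2 = 21/2; row 2: 6/5 = 6/5. Minimum is 6/5 at row 2 (w2 leaves); pivot element 5.
Pivot on row 2; the obj-row RHS becomes 0 − (-7)·(6/5) = 42/5.
Next entering variable (most negative obj-row entry -5): x1.
Ratio test on column x1 — row 1: (93/5)/1 = 93/5; row 2: entry 0 ≤ 0. Minimum is 93/5 at row 1 (w1 leaves); pivot element 1.
After the second pivot the obj-row RHS is 42/5 − (-5)·(93/5) = 507/5.

507/5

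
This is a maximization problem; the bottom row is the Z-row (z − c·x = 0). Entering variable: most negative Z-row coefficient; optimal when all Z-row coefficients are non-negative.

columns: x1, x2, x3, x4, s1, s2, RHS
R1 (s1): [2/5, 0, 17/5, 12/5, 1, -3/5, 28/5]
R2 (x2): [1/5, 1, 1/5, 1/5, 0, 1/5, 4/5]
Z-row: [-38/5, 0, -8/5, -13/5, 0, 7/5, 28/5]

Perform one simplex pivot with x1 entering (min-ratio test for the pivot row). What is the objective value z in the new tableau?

Ratio test on column x1 — row 1: (28/5)/(2/5) = 14; row 2: (4/5)/(1/5) = 4. Minimum is 4 at row 2 (x2 leaves); pivot element 1/5.
Pivot on row 2; the Z-row RHS becomes 28/5 − (-38/5)·4 = 36.

36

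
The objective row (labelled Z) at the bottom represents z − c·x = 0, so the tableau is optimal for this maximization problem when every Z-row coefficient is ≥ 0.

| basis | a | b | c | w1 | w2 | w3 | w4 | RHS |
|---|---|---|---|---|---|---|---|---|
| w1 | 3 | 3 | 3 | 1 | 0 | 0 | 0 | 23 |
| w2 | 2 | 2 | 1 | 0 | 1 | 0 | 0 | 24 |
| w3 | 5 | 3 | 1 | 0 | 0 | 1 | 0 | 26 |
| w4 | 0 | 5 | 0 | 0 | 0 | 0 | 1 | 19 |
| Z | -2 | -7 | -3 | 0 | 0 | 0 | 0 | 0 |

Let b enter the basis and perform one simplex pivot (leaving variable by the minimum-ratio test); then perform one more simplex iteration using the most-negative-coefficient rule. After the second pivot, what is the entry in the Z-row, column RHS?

191/5

Ratio test on column b — row 1: 23/3 = 23/3; row 2: 24/2 = 12; row 3: 26/3 = 26/3; row 4: 19/5 = 19/5. Minimum is 19/5 at row 4 (w4 leaves); pivot element 5.
Divide row 4 by 5; eliminate column b from the other rows.
Second iteration: most negative Z-row entry is -3 in column c, so c enters.
Ratio test on column c — row 1: (58/5)/3 = 58/15; row 2: (82/5)/1 = 82/5; row 3: (73/5)/1 = 73/5; row 4: entry 0 ≤ 0. Minimum is 58/15 at row 1 (w1 leaves); pivot element 3.
Divide row 1 by 3; eliminate column c from the other rows.
After both pivots, the entry at the Z-row, column RHS is 191/5.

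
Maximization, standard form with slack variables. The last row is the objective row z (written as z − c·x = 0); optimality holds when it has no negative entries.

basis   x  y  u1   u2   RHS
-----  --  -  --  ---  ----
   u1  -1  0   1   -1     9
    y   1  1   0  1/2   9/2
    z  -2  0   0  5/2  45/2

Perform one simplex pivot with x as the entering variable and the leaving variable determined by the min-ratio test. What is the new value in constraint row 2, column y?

1

Ratio test on column x — row 1: entry -1 ≤ 0; row 2: (9/2)/1 = 9/2. Minimum is 9/2 at row 2 (y leaves); pivot element 1.
Divide row 2 by 1; eliminate column x from the other rows.
In the new row 2, the y entry is the old entry divided by the pivot: 1/1 = 1.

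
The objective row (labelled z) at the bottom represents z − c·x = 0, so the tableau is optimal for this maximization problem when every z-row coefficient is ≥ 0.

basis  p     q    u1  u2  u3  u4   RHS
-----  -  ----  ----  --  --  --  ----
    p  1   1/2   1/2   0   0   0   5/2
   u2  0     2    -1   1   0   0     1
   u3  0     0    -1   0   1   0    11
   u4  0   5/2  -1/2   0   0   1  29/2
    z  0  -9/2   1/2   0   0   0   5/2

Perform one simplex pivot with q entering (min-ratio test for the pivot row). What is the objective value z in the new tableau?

Ratio test on column q — row 1: (5/2)/(1/2) = 5; row 2: 1/2 = 1/2; row 3: entry 0 ≤ 0; row 4: (29/2)/(5/2) = 29/5. Minimum is 1/2 at row 2 (u2 leaves); pivot element 2.
Pivot on row 2; the z-row RHS becomes 5/2 − (-9/2)·(1/2) = 19/4.

19/4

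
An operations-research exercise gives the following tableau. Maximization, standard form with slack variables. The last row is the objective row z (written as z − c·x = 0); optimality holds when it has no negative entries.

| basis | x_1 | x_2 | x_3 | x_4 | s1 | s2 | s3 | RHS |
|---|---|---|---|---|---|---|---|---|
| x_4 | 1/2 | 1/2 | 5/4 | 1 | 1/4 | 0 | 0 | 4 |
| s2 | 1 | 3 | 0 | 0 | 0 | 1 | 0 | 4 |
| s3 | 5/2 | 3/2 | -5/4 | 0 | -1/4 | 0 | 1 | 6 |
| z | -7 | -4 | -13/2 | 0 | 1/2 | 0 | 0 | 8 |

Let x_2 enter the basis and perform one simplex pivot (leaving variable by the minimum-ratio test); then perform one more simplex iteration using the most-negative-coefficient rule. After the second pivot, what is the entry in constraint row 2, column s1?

Ratio test on column x_2 — row 1: 4/(1/2) = 8; row 2: 4/3 = 4/3; row 3: 6/(3/2) = 4. Minimum is 4/3 at row 2 (s2 leaves); pivot element 3.
Divide row 2 by 3; eliminate column x_2 from the other rows.
Second iteration: most negative z-row entry is -13/2 in column x_3, so x_3 enters.
Ratio test on column x_3 — row 1: (10/3)/(5/4) = 8/3; row 2: entry 0 ≤ 0; row 3: entry -5/4 ≤ 0. Minimum is 8/3 at row 1 (x_4 leaves); pivot element 5/4.
Divide row 1 by 5/4; eliminate column x_3 from the other rows.
After both pivots, the entry at constraint row 2, column s1 is 0.

0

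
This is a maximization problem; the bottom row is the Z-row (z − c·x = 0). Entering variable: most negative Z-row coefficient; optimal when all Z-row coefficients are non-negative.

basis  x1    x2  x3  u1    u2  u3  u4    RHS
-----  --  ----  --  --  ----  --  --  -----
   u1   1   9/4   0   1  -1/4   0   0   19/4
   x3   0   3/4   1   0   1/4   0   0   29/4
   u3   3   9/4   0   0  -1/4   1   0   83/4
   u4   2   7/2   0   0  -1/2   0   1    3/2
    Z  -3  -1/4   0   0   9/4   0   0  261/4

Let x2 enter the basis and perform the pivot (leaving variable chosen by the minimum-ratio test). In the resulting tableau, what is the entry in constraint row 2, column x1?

-3/7

Ratio test on column x2 — row 1: (19/4)/(9/4) = 19/9; row 2: (29/4)/(3/4) = 29/3; row 3: (83/4)/(9/4) = 83/9; row 4: (3/2)/(7/2) = 3/7. Minimum is 3/7 at row 4 (u4 leaves); pivot element 7/2.
Divide row 4 by 7/2; eliminate column x2 from the other rows.
Row 2 update in column x1: 0 − (3/4)·(4/7) = -3/7.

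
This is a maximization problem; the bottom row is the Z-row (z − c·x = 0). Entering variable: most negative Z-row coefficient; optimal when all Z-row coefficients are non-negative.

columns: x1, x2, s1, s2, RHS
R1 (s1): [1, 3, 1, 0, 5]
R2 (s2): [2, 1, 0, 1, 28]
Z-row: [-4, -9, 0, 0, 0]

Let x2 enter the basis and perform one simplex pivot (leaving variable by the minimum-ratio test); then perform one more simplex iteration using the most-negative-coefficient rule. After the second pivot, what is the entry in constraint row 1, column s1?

Ratio test on column x2 — row 1: 5/3 = 5/3; row 2: 28/1 = 28. Minimum is 5/3 at row 1 (s1 leaves); pivot element 3.
Divide row 1 by 3; eliminate column x2 from the other rows.
Second iteration: most negative Z-row entry is -1 in column x1, so x1 enters.
Ratio test on column x1 — row 1: (5/3)/(1/3) = 5; row 2: (79/3)/(5/3) = 79/5. Minimum is 5 at row 1 (x2 leaves); pivot element 1/3.
Divide row 1 by 1/3; eliminate column x1 from the other rows.
After both pivots, the entry at constraint row 1, column s1 is 1.

1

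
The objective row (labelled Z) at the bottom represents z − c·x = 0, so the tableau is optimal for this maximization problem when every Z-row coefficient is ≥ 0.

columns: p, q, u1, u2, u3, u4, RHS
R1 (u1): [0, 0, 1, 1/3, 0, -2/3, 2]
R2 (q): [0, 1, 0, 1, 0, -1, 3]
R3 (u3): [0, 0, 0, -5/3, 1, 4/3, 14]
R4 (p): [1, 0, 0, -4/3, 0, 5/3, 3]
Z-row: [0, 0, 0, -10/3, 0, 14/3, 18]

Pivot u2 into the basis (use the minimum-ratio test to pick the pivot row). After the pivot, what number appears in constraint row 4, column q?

Ratio test on column u2 — row 1: 2/(1/3) = 6; row 2: 3/1 = 3; row 3: entry -5/3 ≤ 0; row 4: entry -4/3 ≤ 0. Minimum is 3 at row 2 (q leaves); pivot element 1.
Divide row 2 by 1; eliminate column u2 from the other rows.
Row 4 update in column q: 0 − (-4/3)·1 = 4/3.

4/3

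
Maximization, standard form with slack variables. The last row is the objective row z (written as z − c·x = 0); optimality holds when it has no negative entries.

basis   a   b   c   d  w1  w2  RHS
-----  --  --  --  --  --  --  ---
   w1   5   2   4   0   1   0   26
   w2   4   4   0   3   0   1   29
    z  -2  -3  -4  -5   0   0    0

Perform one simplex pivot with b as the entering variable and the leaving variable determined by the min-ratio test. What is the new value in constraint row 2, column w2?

Ratio test on column b — row 1: 26/2 = 13; row 2: 29/4 = 29/4. Minimum is 29/4 at row 2 (w2 leaves); pivot element 4.
Divide row 2 by 4; eliminate column b from the other rows.
In the new row 2, the w2 entry is the old entry divided by the pivot: 1/4 = 1/4.

1/4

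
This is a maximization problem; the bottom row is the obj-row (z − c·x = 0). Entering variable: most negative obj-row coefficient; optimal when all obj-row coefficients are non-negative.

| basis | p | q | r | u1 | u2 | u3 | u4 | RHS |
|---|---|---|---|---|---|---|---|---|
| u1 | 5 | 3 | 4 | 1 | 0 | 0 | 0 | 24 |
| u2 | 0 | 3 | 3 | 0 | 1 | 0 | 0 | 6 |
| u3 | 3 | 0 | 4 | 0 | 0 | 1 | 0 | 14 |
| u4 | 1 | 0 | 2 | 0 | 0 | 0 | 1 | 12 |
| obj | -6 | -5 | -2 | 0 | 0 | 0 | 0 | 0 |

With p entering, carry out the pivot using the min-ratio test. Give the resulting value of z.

28

Ratio test on column p — row 1: 24/5 = 24/5; row 2: entry 0 ≤ 0; row 3: 14/3 = 14/3; row 4: 12/1 = 12. Minimum is 14/3 at row 3 (u3 leaves); pivot element 3.
Pivot on row 3; the obj-row RHS becomes 0 − (-6)·(14/3) = 28.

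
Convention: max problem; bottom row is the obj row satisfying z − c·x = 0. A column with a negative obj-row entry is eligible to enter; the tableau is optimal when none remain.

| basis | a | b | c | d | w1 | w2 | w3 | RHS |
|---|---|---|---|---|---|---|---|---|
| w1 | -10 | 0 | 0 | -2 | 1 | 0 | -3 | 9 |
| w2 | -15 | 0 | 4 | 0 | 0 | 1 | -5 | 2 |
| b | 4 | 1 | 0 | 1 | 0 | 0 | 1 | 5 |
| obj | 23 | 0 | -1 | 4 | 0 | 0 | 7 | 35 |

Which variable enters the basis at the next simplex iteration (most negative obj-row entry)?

c

Negative obj-row entries: c: -1.
The most negative is -1 in column c, so c enters.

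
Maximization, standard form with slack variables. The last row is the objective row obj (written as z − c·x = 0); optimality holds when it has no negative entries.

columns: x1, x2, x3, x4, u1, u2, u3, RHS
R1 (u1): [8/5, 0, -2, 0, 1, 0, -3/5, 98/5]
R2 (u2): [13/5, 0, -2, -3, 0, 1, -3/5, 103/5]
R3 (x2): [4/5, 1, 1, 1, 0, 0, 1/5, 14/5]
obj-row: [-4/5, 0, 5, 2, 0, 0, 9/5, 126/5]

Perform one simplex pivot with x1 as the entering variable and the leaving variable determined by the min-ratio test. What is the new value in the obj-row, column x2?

1

Ratio test on column x1 — row 1: (98/5)/(8/5) = 49/4; row 2: (103/5)/(13/5) = 103/13; row 3: (14/5)/(4/5) = 7/2. Minimum is 7/2 at row 3 (x2 leaves); pivot element 4/5.
Divide row 3 by 4/5; eliminate column x1 from the other rows.
obj-row update in column x2: 0 − (-4/5)·(5/4) = 1.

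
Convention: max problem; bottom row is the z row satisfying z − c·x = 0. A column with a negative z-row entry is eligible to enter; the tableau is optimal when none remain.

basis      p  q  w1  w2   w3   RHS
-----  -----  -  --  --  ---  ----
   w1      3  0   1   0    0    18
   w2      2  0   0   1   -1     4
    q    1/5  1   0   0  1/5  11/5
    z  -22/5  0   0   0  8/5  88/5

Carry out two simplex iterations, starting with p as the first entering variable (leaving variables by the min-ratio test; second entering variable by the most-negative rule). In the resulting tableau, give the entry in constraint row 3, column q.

10/3

Ratio test on column p — row 1: 18/3 = 6; row 2: 4/2 = 2; row 3: (11/5)/(1/5) = 11. Minimum is 2 at row 2 (w2 leaves); pivot element 2.
Divide row 2 by 2; eliminate column p from the other rows.
Second iteration: most negative z-row entry is -3/5 in column w3, so w3 enters.
Ratio test on column w3 — row 1: 12/(3/2) = 8; row 2: entry -1/2 ≤ 0; row 3: (9/5)/(3/10) = 6. Minimum is 6 at row 3 (q leaves); pivot element 3/10.
Divide row 3 by 3/10; eliminate column w3 from the other rows.
After both pivots, the entry at constraint row 3, column q is 10/3.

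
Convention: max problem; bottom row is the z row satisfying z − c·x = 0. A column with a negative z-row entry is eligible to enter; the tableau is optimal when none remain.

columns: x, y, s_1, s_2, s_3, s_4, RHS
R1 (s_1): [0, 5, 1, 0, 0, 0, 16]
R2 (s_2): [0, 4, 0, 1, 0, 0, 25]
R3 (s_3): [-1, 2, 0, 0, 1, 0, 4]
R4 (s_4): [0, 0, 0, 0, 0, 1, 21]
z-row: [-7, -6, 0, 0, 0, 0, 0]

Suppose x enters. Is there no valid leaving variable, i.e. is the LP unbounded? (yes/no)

Every constraint-row entry in column x is ≤ 0, so increasing x is unbounded.

yes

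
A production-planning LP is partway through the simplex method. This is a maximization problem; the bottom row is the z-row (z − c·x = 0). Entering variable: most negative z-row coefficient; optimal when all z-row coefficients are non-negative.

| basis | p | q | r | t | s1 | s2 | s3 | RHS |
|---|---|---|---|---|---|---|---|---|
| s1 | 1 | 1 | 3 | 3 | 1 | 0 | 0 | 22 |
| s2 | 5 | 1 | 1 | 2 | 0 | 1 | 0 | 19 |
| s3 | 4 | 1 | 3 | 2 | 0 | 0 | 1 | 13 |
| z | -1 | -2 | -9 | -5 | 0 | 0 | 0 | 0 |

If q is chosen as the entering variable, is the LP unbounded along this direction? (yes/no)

Column q has positive entries in row(s) 1, 2, 3, so the ratio test bounds it — not unbounded.

no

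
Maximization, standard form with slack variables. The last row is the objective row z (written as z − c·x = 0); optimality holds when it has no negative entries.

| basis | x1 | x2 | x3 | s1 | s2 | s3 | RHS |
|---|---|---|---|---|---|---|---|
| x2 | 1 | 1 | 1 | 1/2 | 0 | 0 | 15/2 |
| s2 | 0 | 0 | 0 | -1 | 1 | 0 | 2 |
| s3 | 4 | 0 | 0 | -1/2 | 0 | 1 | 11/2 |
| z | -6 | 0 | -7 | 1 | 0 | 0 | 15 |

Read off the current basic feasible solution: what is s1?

s1 is not in the basis, so in the current basic feasible solution s1 = 0.

0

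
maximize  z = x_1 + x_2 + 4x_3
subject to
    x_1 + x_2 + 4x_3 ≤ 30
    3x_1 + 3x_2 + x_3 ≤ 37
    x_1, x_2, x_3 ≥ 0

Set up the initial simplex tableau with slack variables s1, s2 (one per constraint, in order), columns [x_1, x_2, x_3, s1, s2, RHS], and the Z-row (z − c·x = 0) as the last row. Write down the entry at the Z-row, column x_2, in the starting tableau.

-1

The Z-row carries the negated objective coefficients: the x_2 entry is -1.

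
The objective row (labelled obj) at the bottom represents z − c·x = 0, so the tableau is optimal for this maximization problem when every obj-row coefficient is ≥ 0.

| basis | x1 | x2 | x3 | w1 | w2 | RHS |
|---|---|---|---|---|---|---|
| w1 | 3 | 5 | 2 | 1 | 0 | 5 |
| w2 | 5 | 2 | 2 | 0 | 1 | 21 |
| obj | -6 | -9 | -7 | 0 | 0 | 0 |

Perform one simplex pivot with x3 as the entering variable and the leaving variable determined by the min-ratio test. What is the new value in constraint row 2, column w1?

-1

Ratio test on column x3 — row 1: 5/2 = 5/2; row 2: 21/2 = 21/2. Minimum is 5/2 at row 1 (w1 leaves); pivot element 2.
Divide row 1 by 2; eliminate column x3 from the other rows.
Row 2 update in column w1: 0 − 2·(1/2) = -1.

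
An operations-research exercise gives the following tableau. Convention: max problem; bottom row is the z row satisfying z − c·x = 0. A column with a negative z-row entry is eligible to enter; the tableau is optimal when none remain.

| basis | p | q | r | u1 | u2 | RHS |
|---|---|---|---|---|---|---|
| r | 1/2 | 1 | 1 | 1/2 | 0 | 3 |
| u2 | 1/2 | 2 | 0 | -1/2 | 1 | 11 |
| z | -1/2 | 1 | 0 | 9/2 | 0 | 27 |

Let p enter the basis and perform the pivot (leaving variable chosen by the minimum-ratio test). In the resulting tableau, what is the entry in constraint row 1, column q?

2

Ratio test on column p — row 1: 3/(1/2) = 6; row 2: 11/(1/2) = 22. Minimum is 6 at row 1 (r leaves); pivot element 1/2.
Divide row 1 by 1/2; eliminate column p from the other rows.
In the new row 1, the q entry is the old entry divided by the pivot: 1/(1/2) = 2.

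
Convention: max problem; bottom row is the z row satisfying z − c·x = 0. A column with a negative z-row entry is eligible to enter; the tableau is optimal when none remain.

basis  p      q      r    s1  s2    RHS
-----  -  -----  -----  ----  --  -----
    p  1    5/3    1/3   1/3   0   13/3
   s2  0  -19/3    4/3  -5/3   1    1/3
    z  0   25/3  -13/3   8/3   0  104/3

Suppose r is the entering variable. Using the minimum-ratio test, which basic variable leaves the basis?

Column r entries and ratios — p: (13/3)/(1/3) = 13; s2: (1/3)/(4/3) = 1/4.
Smallest ratio is 1/4 in the row of s2, so s2 leaves.

s2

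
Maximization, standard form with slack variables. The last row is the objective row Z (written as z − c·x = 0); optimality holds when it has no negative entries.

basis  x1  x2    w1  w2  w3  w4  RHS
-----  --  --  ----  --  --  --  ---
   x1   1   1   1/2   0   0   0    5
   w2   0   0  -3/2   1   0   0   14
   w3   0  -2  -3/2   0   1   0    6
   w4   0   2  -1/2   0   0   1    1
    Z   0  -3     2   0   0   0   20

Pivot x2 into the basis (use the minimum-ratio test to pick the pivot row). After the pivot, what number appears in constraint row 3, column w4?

1

Ratio test on column x2 — row 1: 5/1 = 5; row 2: entry 0 ≤ 0; row 3: entry -2 ≤ 0; row 4: 1/2 = 1/2. Minimum is 1/2 at row 4 (w4 leaves); pivot element 2.
Divide row 4 by 2; eliminate column x2 from the other rows.
Row 3 update in column w4: 0 − (-2)·(1/2) = 1.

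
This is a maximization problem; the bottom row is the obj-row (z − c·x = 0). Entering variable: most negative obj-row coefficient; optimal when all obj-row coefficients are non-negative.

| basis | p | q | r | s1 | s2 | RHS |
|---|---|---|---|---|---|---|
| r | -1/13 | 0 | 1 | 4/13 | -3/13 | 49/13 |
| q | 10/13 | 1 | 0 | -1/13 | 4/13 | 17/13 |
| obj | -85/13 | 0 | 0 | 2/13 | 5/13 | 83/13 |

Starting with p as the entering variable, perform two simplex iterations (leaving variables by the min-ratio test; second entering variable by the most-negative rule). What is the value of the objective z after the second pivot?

24

Ratio test on column p — row 1: entry -1/13 ≤ 0; row 2: (17/13)/(10/13) = 17/10. Minimum is 17/10 at row 2 (q leaves); pivot element 10/13.
Pivot on row 2; the obj-row RHS becomes 83/13 − (-85/13)·(17/10) = 35/2.
Next entering variable (most negative obj-row entry -1/2): s1.
Ratio test on column s1 — row 1: (39/10)/(3/10) = 13; row 2: entry -1/10 ≤ 0. Minimum is 13 at row 1 (r leaves); pivot element 3/10.
After the second pivot the obj-row RHS is 35/2 − (-1/2)·13 = 24.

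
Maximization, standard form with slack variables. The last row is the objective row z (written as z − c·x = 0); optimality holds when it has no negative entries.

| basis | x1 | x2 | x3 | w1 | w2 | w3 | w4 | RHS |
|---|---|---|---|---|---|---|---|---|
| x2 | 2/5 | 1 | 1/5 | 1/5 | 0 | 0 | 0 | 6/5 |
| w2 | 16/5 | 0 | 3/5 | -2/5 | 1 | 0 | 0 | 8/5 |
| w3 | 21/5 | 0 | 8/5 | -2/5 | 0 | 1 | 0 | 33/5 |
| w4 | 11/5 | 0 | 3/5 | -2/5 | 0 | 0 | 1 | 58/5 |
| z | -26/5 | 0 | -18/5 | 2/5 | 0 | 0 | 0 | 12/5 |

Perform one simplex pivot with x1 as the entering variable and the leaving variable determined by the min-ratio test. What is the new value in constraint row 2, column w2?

5/16

Ratio test on column x1 — row 1: (6/5)/(2/5) = 3; row 2: (8/5)/(16/5) = 1/2; row 3: (33/5)/(21/5) = 11/7; row 4: (58/5)/(11/5) = 58/11. Minimum is 1/2 at row 2 (w2 leaves); pivot element 16/5.
Divide row 2 by 16/5; eliminate column x1 from the other rows.
In the new row 2, the w2 entry is the old entry divided by the pivot: 1/(16/5) = 5/16.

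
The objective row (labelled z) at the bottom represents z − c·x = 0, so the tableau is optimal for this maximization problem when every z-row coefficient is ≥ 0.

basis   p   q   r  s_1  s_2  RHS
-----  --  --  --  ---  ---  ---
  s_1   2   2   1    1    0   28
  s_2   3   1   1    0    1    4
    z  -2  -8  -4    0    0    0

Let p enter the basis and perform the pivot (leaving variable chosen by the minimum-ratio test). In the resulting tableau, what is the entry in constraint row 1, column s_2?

-2/3

Ratio test on column p — row 1: 28/2 = 14; row 2: 4/3 = 4/3. Minimum is 4/3 at row 2 (s_2 leaves); pivot element 3.
Divide row 2 by 3; eliminate column p from the other rows.
Row 1 update in column s_2: 0 − 2·(1/3) = -2/3.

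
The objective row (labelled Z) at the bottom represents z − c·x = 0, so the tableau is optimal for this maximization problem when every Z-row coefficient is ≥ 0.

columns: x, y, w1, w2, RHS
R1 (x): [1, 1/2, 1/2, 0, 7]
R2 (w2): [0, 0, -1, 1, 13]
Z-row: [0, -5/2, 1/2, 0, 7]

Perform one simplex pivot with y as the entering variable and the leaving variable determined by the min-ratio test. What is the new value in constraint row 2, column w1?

-1

Ratio test on column y — row 1: 7/(1/2) = 14; row 2: entry 0 ≤ 0. Minimum is 14 at row 1 (x leaves); pivot element 1/2.
Divide row 1 by 1/2; eliminate column y from the other rows.
Row 2 update in column w1: -1 − 0·1 = -1.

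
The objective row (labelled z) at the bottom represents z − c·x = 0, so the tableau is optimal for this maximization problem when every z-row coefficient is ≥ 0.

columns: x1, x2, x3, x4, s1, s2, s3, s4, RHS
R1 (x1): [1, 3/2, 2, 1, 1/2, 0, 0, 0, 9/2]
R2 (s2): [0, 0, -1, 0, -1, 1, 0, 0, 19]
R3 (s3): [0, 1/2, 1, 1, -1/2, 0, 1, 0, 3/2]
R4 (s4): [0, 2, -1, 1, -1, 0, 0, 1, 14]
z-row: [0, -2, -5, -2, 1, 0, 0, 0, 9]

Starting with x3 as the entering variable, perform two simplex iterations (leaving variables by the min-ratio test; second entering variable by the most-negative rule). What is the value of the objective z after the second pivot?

18

Ratio test on column x3 — row 1: (9/2)/2 = 9/4; row 2: entry -1 ≤ 0; row 3: (3/2)/1 = 3/2; row 4: entry -1 ≤ 0. Minimum is 3/2 at row 3 (s3 leaves); pivot element 1.
Pivot on row 3; the z-row RHS becomes 9 − (-5)·(3/2) = 33/2.
Next entering variable (most negative z-row entry -3/2): s1.
Ratio test on column s1 — row 1: (3/2)/(3/2) = 1; row 2: entry -3/2 ≤ 0; row 3: entry -1/2 ≤ 0; row 4: entry -3/2 ≤ 0. Minimum is 1 at row 1 (x1 leaves); pivot element 3/2.
After the second pivot the z-row RHS is 33/2 − (-3/2)·1 = 18.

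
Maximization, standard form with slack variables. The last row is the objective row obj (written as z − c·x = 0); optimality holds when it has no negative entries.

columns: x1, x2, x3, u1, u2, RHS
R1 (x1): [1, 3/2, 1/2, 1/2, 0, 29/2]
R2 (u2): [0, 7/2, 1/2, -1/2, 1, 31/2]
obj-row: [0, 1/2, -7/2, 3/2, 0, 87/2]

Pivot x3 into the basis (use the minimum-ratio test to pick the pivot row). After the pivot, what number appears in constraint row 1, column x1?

2

Ratio test on column x3 — row 1: (29/2)/(1/2) = 29; row 2: (31/2)/(1/2) = 31. Minimum is 29 at row 1 (x1 leaves); pivot element 1/2.
Divide row 1 by 1/2; eliminate column x3 from the other rows.
In the new row 1, the x1 entry is the old entry divided by the pivot: 1/(1/2) = 2.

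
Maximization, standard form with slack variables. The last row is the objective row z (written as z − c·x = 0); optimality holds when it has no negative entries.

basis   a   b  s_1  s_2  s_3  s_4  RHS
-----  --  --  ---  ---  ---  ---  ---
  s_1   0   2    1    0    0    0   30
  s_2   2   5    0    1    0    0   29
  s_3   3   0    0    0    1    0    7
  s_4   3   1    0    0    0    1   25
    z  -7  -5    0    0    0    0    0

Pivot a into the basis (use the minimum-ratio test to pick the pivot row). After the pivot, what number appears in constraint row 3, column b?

0

Ratio test on column a — row 1: entry 0 ≤ 0; row 2: 29/2 = 29/2; row 3: 7/3 = 7/3; row 4: 25/3 = 25/3. Minimum is 7/3 at row 3 (s_3 leaves); pivot element 3.
Divide row 3 by 3; eliminate column a from the other rows.
In the new row 3, the b entry is the old entry divided by the pivot: 0/3 = 0.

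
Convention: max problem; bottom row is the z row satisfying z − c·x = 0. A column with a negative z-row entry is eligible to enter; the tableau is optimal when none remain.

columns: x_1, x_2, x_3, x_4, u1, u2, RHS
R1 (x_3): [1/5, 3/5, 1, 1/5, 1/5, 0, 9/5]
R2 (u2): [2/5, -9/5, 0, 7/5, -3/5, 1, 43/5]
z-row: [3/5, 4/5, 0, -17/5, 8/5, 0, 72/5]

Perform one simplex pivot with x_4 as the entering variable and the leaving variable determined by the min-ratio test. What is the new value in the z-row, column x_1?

Ratio test on column x_4 — row 1: (9/5)/(1/5) = 9; row 2: (43/5)/(7/5) = 43/7. Minimum is 43/7 at row 2 (u2 leaves); pivot element 7/5.
Divide row 2 by 7/5; eliminate column x_4 from the other rows.
z-row update in column x_1: 3/5 − (-17/5)·(2/7) = 11/7.

11/7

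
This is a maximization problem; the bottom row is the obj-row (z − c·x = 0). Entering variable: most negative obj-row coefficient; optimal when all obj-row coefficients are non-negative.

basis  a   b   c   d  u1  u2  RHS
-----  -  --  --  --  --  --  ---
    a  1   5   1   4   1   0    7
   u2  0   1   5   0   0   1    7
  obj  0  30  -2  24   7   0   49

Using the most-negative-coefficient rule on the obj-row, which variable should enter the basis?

c

Negative obj-row entries: c: -2.
The most negative is -2 in column c, so c enters.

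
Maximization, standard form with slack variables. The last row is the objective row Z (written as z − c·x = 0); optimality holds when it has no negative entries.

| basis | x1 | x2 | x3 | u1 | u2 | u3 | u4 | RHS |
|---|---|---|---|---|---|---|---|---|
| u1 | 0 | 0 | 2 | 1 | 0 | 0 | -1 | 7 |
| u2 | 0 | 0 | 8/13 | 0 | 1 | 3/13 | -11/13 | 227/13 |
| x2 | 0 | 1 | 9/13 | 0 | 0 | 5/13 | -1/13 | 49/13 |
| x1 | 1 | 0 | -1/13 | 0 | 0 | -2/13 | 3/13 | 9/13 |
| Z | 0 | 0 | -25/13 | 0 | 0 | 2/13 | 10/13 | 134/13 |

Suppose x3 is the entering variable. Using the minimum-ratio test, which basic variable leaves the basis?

u1

Column x3 entries and ratios — u1: 7/2 = 7/2; u2: (227/13)/(8/13) = 227/8; x2: (49/13)/(9/13) = 49/9; x1: -1/13 ≤ 0, skip.
Smallest ratio is 7/2 in the row of u1, so u1 leaves.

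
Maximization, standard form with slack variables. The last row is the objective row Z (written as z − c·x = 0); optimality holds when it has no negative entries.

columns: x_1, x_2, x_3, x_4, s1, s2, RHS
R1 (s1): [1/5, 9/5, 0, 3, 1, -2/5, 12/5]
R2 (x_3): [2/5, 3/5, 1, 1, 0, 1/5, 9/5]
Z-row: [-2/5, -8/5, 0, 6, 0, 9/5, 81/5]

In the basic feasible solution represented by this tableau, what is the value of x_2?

x_2 is not in the basis, so in the current basic feasible solution x_2 = 0.

0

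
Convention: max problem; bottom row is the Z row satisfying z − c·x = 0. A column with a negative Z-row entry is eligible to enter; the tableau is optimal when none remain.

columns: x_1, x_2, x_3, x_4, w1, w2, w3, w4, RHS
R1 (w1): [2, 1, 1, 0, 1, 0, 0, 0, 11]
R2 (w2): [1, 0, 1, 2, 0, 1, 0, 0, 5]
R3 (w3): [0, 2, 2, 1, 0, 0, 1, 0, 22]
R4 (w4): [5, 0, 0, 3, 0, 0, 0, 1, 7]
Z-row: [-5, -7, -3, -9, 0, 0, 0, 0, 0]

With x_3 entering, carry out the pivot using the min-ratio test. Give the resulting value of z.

15

Ratio test on column x_3 — row 1: 11/1 = 11; row 2: 5/1 = 5; row 3: 22/2 = 11; row 4: entry 0 ≤ 0. Minimum is 5 at row 2 (w2 leaves); pivot element 1.
Pivot on row 2; the Z-row RHS becomes 0 − (-3)·5 = 15.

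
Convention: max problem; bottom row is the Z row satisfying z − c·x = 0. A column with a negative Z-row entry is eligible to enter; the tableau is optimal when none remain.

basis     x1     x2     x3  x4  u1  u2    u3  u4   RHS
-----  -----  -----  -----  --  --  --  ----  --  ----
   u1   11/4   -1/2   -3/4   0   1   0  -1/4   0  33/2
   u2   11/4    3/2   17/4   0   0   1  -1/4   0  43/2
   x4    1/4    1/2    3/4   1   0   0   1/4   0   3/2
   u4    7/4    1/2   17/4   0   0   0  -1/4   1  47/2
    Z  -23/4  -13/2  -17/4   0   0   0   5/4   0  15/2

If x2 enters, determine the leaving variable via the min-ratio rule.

x4

Column x2 entries and ratios — u1: -1/2 ≤ 0, skip; u2: (43/2)/(3/2) = 43/3; x4: (3/2)/(1/2) = 3; u4: (47/2)/(1/2) = 47.
Smallest ratio is 3 in the row of x4, so x4 leaves.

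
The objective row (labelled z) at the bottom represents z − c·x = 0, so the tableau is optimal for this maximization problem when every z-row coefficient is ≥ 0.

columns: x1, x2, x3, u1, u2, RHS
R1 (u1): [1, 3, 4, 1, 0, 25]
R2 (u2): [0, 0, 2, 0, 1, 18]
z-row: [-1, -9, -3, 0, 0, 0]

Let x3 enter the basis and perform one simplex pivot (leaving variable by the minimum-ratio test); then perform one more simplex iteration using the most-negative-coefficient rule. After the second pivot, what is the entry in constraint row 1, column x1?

1/3

Ratio test on column x3 — row 1: 25/4 = 25/4; row 2: 18/2 = 9. Minimum is 25/4 at row 1 (u1 leaves); pivot element 4.
Divide row 1 by 4; eliminate column x3 from the other rows.
Second iteration: most negative z-row entry is -27/4 in column x2, so x2 enters.
Ratio test on column x2 — row 1: (25/4)/(3/4) = 25/3; row 2: entry -3/2 ≤ 0. Minimum is 25/3 at row 1 (x3 leaves); pivot element 3/4.
Divide row 1 by 3/4; eliminate column x2 from the other rows.
After both pivots, the entry at constraint row 1, column x1 is 1/3.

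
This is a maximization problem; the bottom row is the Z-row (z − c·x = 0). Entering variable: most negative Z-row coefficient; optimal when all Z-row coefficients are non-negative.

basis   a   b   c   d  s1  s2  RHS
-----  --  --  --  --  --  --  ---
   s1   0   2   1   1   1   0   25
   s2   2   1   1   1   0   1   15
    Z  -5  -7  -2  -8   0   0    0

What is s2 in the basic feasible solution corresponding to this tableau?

15

s2 is basic (row 2); its value is the RHS of that row, 15.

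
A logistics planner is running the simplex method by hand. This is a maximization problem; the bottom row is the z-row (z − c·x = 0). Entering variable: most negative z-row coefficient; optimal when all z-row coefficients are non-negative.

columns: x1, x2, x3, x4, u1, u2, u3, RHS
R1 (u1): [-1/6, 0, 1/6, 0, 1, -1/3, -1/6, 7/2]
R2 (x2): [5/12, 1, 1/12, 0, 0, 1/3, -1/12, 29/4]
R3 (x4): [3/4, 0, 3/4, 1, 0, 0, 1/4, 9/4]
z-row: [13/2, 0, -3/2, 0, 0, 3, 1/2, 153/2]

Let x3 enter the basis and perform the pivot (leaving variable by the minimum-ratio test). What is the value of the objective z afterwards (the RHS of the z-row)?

Ratio test on column x3 — row 1: (7/2)/(1/6) = 21; row 2: (29/4)/(1/12) = 87; row 3: (9/4)/(3/4) = 3. Minimum is 3 at row 3 (x4 leaves); pivot element 3/4.
Pivot on row 3; the z-row RHS becomes 153/2 − (-3/2)·3 = 81.

81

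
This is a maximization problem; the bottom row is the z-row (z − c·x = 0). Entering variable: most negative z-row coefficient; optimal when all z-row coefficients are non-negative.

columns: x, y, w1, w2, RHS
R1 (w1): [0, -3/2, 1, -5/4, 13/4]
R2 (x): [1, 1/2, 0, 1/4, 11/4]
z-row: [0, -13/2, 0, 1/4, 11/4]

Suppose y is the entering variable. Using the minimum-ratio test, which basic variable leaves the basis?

Column y entries and ratios — w1: -3/2 ≤ 0, skip; x: (11/4)/(1/2) = 11/2.
Smallest ratio is 11/2 in the row of x, so x leaves.

x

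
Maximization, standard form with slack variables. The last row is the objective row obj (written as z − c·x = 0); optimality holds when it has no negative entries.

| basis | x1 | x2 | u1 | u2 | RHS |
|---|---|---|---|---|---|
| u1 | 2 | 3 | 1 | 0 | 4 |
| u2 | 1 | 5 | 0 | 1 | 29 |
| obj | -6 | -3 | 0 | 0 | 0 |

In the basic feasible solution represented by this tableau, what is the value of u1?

4

u1 is basic (row 1); its value is the RHS of that row, 4.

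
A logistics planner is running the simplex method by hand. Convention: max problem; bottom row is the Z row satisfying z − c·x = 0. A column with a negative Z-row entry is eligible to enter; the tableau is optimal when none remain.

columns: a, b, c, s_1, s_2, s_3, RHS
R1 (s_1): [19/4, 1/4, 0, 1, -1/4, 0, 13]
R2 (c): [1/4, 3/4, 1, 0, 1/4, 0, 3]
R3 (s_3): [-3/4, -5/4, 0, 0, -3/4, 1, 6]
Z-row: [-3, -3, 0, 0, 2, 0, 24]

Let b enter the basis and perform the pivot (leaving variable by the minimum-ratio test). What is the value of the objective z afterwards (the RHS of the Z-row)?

Ratio test on column b — row 1: 13/(1/4) = 52; row 2: 3/(3/4) = 4; row 3: entry -5/4 ≤ 0. Minimum is 4 at row 2 (c leaves); pivot element 3/4.
Pivot on row 2; the Z-row RHS becomes 24 − (-3)·4 = 36.

36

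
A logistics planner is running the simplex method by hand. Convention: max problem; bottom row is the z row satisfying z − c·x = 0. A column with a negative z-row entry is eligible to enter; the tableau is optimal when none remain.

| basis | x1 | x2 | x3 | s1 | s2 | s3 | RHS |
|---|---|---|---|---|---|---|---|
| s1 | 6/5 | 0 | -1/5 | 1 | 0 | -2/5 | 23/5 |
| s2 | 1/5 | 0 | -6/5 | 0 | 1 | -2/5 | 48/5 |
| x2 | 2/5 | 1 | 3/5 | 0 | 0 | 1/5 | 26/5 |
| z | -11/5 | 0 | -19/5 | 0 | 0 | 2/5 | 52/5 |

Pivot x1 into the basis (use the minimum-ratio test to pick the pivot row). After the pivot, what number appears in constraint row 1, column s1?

5/6

Ratio test on column x1 — row 1: (23/5)/(6/5) = 23/6; row 2: (48/5)/(1/5) = 48; row 3: (26/5)/(2/5) = 13. Minimum is 23/6 at row 1 (s1 leaves); pivot element 6/5.
Divide row 1 by 6/5; eliminate column x1 from the other rows.
In the new row 1, the s1 entry is the old entry divided by the pivot: 1/(6/5) = 5/6.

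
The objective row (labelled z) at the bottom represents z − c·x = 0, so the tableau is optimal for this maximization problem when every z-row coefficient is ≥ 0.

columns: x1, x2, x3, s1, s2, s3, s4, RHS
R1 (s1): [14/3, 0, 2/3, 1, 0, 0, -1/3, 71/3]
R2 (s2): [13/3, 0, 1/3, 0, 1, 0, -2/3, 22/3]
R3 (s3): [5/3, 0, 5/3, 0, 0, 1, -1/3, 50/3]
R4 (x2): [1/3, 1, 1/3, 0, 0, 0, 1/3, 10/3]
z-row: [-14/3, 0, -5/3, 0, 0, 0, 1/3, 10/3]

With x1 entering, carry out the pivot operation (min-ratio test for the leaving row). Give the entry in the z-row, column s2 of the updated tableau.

Ratio test on column x1 — row 1: (71/3)/(14/3) = 71/14; row 2: (22/3)/(13/3) = 22/13; row 3: (50/3)/(5/3) = 10; row 4: (10/3)/(1/3) = 10. Minimum is 22/13 at row 2 (s2 leaves); pivot element 13/3.
Divide row 2 by 13/3; eliminate column x1 from the other rows.
z-row update in column s2: 0 − (-14/3)·(3/13) = 14/13.

14/13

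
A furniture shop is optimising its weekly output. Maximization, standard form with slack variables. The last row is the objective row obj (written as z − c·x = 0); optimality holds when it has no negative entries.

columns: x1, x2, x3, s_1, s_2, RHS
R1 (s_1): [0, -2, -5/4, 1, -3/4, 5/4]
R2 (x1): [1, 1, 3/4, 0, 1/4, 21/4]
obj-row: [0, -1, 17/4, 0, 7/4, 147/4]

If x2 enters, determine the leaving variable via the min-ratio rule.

x1

Column x2 entries and ratios — s_1: -2 ≤ 0, skip; x1: (21/4)/1 = 21/4.
Smallest ratio is 21/4 in the row of x1, so x1 leaves.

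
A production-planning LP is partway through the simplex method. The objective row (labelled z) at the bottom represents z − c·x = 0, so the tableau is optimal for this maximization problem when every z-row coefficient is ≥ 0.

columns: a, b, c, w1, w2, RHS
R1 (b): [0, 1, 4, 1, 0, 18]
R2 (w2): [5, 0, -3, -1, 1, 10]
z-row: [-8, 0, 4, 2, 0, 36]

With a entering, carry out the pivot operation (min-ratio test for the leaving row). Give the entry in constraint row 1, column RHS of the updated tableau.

Ratio test on column a — row 1: entry 0 ≤ 0; row 2: 10/5 = 2. Minimum is 2 at row 2 (w2 leaves); pivot element 5.
Divide row 2 by 5; eliminate column a from the other rows.
Row 1 update in column RHS: 18 − 0·2 = 18.

18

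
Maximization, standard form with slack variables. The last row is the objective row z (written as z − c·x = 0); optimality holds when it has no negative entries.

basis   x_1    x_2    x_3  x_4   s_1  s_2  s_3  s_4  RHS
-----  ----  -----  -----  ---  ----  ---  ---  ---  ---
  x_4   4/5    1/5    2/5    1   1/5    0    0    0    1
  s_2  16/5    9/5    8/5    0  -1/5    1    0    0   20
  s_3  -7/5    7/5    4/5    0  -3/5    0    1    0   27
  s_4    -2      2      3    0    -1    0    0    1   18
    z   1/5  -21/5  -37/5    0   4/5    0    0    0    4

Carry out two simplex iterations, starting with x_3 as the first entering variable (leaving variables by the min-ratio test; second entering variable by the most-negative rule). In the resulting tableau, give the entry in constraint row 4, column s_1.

Ratio test on column x_3 — row 1: 1/(2/5) = 5/2; row 2: 20/(8/5) = 25/2; row 3: 27/(4/5) = 135/4; row 4: 18/3 = 6. Minimum is 5/2 at row 1 (x_4 leaves); pivot element 2/5.
Divide row 1 by 2/5; eliminate column x_3 from the other rows.
Second iteration: most negative z-row entry is -1/2 in column x_2, so x_2 enters.
Ratio test on column x_2 — row 1: (5/2)/(1/2) = 5; row 2: 16/1 = 16; row 3: 25/1 = 25; row 4: (21/2)/(1/2) = 21. Minimum is 5 at row 1 (x_3 leaves); pivot element 1/2.
Divide row 1 by 1/2; eliminate column x_2 from the other rows.
After both pivots, the entry at constraint row 4, column s_1 is -3.

-3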